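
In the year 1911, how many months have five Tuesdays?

A month has five Tuesdays exactly when Tuesday falls within its first (length − 28) days.
Jan: 31 days, starts Sun → 5 of Sun, Mon, Tue ✓
Feb: 28 days, starts Wed → 5 of (none)
Mar: 31 days, starts Wed → 5 of Wed, Thu, Fri
Apr: 30 days, starts Sat → 5 of Sat, Sun
May: 31 days, starts Mon → 5 of Mon, Tue, Wed ✓
Jun: 30 days, starts Thu → 5 of Thu, Fri
Jul: 31 days, starts Sat → 5 of Sat, Sun, Mon
Aug: 31 days, starts Tue → 5 of Tue, Wed, Thu ✓
Sep: 30 days, starts Fri → 5 of Fri, Sat
Oct: 31 days, starts Sun → 5 of Sun, Mon, Tue ✓
Nov: 30 days, starts Wed → 5 of Wed, Thu
Dec: 31 days, starts Fri → 5 of Fri, Sat, Sun
Months with five Tuesdays: Jan, May, Aug, Oct.

4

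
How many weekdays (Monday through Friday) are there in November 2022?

2022-11-01 is a Tuesday.
That's 30 days from start to end, counting both.
30 = 7 × 4 + 2, so there are 4 full weeks plus 2 extra days.
Each full week contributes 5 weekdays (Mon–Fri): 4 × 5 = 20.
The 2 extra days are Tuesday, Wednesday — 2 of them qualify.
Total: 20 + 2 = 22.

22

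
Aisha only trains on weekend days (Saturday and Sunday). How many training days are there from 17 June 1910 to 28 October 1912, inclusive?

248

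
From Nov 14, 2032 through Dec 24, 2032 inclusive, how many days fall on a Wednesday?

Nov 14, 2032 is a Sunday.
From Nov 14, 2032 to Dec 24, 2032 is 41 days inclusive.
41 = 7 × 5 + 6, so there are 5 full weeks plus 6 extra days.
Each full week contributes one Wednesday: 5 so far.
The 6 extra days are Sun, Mon, Tue, Wed, Thu, Fri — 1 of them qualifies.
Total: 5 + 1 = 6.

6 Wednesdays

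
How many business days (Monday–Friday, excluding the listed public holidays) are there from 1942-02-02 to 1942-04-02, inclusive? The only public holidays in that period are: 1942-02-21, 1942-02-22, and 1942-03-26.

43 business days

1942-02-02 is a Monday.
From 1942-02-02 to 1942-04-02 is 60 days inclusive.
60 = 7 × 8 + 4, so there are 8 full weeks plus 4 extra days.
Each full week contributes 5 weekdays (Mon–Fri): 8 × 5 = 40.
The 4 extra days are Monday, Tuesday, Wednesday, Thursday — 4 of them qualify.
Total: 40 + 4 = 44.
Holidays: 1942-02-21 (Sat); 1942-02-22 (Sun); 1942-03-26 (Thu).
1 of the 3 holidays fall on weekdays; the rest are weekends and were already excluded.
Business days: 44 − 1 = 43.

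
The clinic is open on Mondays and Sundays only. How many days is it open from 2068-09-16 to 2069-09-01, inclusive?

101

2068-09-16 is a Sunday.
The range spans 351 days (inclusive of both endpoints).
351 = 7 × 50 + 1, so there are 50 full weeks plus 1 extra day.
Each full week contributes 2 days from the set (Mon, Sun): 50 × 2 = 100.
The 1 extra day is Sun — 1 of them qualifies.
Total: 100 + 1 = 101.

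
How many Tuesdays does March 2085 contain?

March 1, 2085 is a Thursday.
From March 1, 2085 to March 31, 2085 is 31 days inclusive.
31 = 7 × 4 + 3, so there are 4 full weeks plus 3 extra days.
Each full week contributes one Tuesday: 4 so far.
The 3 extra days are Thu, Fri, Sat — none qualify.
Total: 4 + 0 = 4.

4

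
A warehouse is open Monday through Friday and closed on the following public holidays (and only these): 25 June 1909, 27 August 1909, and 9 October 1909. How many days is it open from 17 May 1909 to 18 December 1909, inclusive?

153

17 May 1909 is a Monday.
From 17 May 1909 to 18 December 1909 is 216 days inclusive.
216 = 7 × 30 + 6, so there are 30 full weeks plus 6 extra days.
Each full week contributes 5 weekdays (Mon–Fri): 30 × 5 = 150.
The 6 extra days are Monday, Tuesday, Wednesday, Thursday, Friday, Saturday — 5 of them qualify.
Total: 150 + 5 = 155.
Holidays: 25 June 1909 (Fri); 27 August 1909 (Fri); 9 October 1909 (Sat).
2 of the 3 holidays fall on weekdays; the rest are weekends and were already excluded.
Business days: 155 − 2 = 153.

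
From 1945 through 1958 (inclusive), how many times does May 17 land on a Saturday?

Day of week of May 17 in each year:
1945: Thu, 1946: Fri, 1947: Sat ✓, 1948: Mon, 1949: Tue, 1950: Wed, 1951: Thu, 1952: Sat ✓, 1953: Sun, 1954: Mon, 1955: Tue, 1956: Thu, 1957: Fri, 1958: Sat ✓
Saturdays: 1947, 1952, 1958.

3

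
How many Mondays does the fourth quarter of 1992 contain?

13

October 1, 1992 is a Thursday.
The range spans 92 days (inclusive of both endpoints).
92 = 7 × 13 + 1, so there are 13 full weeks plus 1 extra day.
Each full week contributes one Monday: 13 so far.
The 1 extra day is Thu — none qualify.
Total: 13 + 0 = 13.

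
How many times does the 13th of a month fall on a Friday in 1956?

3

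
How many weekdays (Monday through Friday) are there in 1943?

261 weekdays

1943-01-01 is a Friday.
The range spans 365 days (inclusive of both endpoints).
365 = 7 × 52 + 1, so there are 52 full weeks plus 1 extra day.
Each full week contributes 5 weekdays (Mon–Fri): 52 × 5 = 260.
The 1 extra day is Fri — 1 of them qualifies.
Total: 260 + 1 = 261.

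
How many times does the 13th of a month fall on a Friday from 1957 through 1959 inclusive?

6

Friday-the-13ths by year:
1957: Sep, Dec
1958: Jun
1959: Feb, Mar, Nov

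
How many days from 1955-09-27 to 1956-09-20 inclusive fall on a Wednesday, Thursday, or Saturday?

1955-09-27 is a Tuesday.
The range spans 360 days (inclusive of both endpoints).
360 = 7 × 51 + 3, so there are 51 full weeks plus 3 extra days.
Each full week contributes 3 days from the set (Wed, Thu, Sat): 51 × 3 = 153.
The 3 extra days are Tue, Wed, Thu — 2 of them qualify.
Total: 153 + 2 = 155.

155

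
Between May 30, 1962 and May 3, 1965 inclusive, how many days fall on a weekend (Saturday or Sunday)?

306

May 30, 1962 is a Wednesday.
The range spans 1070 days (inclusive of both endpoints).
1070 = 7 × 152 + 6, so there are 152 full weeks plus 6 extra days.
Each full week contributes 2 weekend days (Sat, Sun): 152 × 2 = 304.
The 6 extra days are Wednesday, Thursday, Friday, Saturday, Sunday, Monday — 2 of them qualify.
Total: 304 + 2 = 306.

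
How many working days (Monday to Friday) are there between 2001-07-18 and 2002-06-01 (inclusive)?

228 weekdays

2001-07-18 is a Wednesday.
From 2001-07-18 to 2002-06-01 is 319 days inclusive.
319 = 7 × 45 + 4, so there are 45 full weeks plus 4 extra days.
Each full week contributes 5 weekdays (Mon–Fri): 45 × 5 = 225.
The 4 extra days are Wed, Thu, Fri, Sat — 3 of them qualify.
Total: 225 + 3 = 228.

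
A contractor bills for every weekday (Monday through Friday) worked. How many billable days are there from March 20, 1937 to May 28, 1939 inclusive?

March 20, 1937 is a Saturday.
The range spans 800 days (inclusive of both endpoints).
800 = 7 × 114 + 2, so there are 114 full weeks plus 2 extra days.
Each full week contributes 5 weekdays (Mon–Fri): 114 × 5 = 570.
The 2 extra days are Sat, Sun — none qualify.
Total: 570 + 0 = 570.

570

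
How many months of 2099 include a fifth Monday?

4

A month has five Mondays exactly when Monday falls within its first (length − 28) days.
Jan: 31 days, starts Thu → 5 of Thu, Fri, Sat
Feb: 28 days, starts Sun → 5 of (none)
Mar: 31 days, starts Sun → 5 of Sun, Mon, Tue ✓
Apr: 30 days, starts Wed → 5 of Wed, Thu
May: 31 days, starts Fri → 5 of Fri, Sat, Sun
Jun: 30 days, starts Mon → 5 of Mon, Tue ✓
Jul: 31 days, starts Wed → 5 of Wed, Thu, Fri
Aug: 31 days, starts Sat → 5 of Sat, Sun, Mon ✓
Sep: 30 days, starts Tue → 5 of Tue, Wed
Oct: 31 days, starts Thu → 5 of Thu, Fri, Sat
Nov: 30 days, starts Sun → 5 of Sun, Mon ✓
Dec: 31 days, starts Tue → 5 of Tue, Wed, Thu
Months with five Mondays: Mar, Jun, Aug, Nov.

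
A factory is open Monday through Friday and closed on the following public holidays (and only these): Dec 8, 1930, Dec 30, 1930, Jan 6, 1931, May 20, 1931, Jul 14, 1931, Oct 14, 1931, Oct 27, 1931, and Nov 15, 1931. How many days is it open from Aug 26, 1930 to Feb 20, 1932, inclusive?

Aug 26, 1930 is a Tuesday.
That's 544 days from start to end, counting both.
544 = 7 × 77 + 5, so there are 77 full weeks plus 5 extra days.
Each full week contributes 5 weekdays (Mon–Fri): 77 × 5 = 385.
The 5 extra days are Tuesday, Wednesday, Thursday, Friday, Saturday — 4 of them qualify.
Total: 385 + 4 = 389.
Holidays: Dec 8, 1930 (Mon); Dec 30, 1930 (Tue); Jan 6, 1931 (Tue); May 20, 1931 (Wed); Jul 14, 1931 (Tue); Oct 14, 1931 (Wed); Oct 27, 1931 (Tue); Nov 15, 1931 (Sun).
7 of the 8 holidays fall on weekdays; the rest are weekends and were already excluded.
Business days: 389 − 7 = 382.

382 working days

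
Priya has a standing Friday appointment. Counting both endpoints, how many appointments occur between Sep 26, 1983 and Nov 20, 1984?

60 Fridays

Sep 26, 1983 is a Monday.
From Sep 26, 1983 to Nov 20, 1984 is 422 days inclusive.
422 = 7 × 60 + 2, so there are 60 full weeks plus 2 extra days.
Each full week contributes one Friday: 60 so far.
The 2 extra days are Mon, Tue — none qualify.
Total: 60 + 0 = 60.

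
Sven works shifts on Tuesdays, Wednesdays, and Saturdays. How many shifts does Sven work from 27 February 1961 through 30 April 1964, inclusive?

27 February 1961 is a Monday.
From 27 February 1961 to 30 April 1964 is 1159 days inclusive.
1159 = 7 × 165 + 4, so there are 165 full weeks plus 4 extra days.
Each full week contributes 3 days from the set (Tue, Wed, Sat): 165 × 3 = 495.
The 4 extra days are Mon, Tue, Wed, Thu — 2 of them qualify.
Total: 495 + 2 = 497.

497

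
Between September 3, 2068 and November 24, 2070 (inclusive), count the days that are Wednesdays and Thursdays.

September 3, 2068 is a Monday.
That's 813 days from start to end, counting both.
813 = 7 × 116 + 1, so there are 116 full weeks plus 1 extra day.
Each full week contributes 2 days from the set (Wed, Thu): 116 × 2 = 232.
The 1 extra day is Monday — none qualify.
Total: 232 + 0 = 232.

232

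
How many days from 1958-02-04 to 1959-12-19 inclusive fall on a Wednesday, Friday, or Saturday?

1958-02-04 is a Tuesday.
The range spans 684 days (inclusive of both endpoints).
684 = 7 × 97 + 5, so there are 97 full weeks plus 5 extra days.
Each full week contributes 3 days from the set (Wed, Fri, Sat): 97 × 3 = 291.
The 5 extra days are Tuesday, Wednesday, Thursday, Friday, Saturday — 3 of them qualify.
Total: 291 + 3 = 294.

294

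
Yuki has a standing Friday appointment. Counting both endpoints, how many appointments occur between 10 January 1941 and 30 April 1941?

16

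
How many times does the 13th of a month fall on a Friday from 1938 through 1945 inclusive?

Friday-the-13ths by year:
1938: May
1939: Jan, Oct
1940: Sep, Dec
1941: Jun
1942: Feb, Mar, Nov
1943: Aug
1944: Oct
1945: Apr, Jul

13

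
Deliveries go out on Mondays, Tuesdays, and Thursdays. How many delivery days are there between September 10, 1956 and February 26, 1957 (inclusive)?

September 10, 1956 is a Monday.
The range spans 170 days (inclusive of both endpoints).
170 = 7 × 24 + 2, so there are 24 full weeks plus 2 extra days.
Each full week contributes 3 days from the set (Mon, Tue, Thu): 24 × 3 = 72.
The 2 extra days are Mon, Tue — 2 of them qualify.
Total: 72 + 2 = 74.

74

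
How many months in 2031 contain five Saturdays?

4

A month has five Saturdays exactly when Saturday falls within its first (length − 28) days.
Jan: 31 days, starts Wed → 5 of Wed, Thu, Fri
Feb: 28 days, starts Sat → 5 of (none)
Mar: 31 days, starts Sat → 5 of Sat, Sun, Mon ✓
Apr: 30 days, starts Tue → 5 of Tue, Wed
May: 31 days, starts Thu → 5 of Thu, Fri, Sat ✓
Jun: 30 days, starts Sun → 5 of Sun, Mon
Jul: 31 days, starts Tue → 5 of Tue, Wed, Thu
Aug: 31 days, starts Fri → 5 of Fri, Sat, Sun ✓
Sep: 30 days, starts Mon → 5 of Mon, Tue
Oct: 31 days, starts Wed → 5 of Wed, Thu, Fri
Nov: 30 days, starts Sat → 5 of Sat, Sun ✓
Dec: 31 days, starts Mon → 5 of Mon, Tue, Wed
Months with five Saturdays: Mar, May, Aug, Nov.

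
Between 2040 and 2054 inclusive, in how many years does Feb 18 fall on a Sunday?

Day of week of February 18 in each year:
2040: Sat, 2041: Mon, 2042: Tue, 2043: Wed, 2044: Thu, 2045: Sat, 2046: Sun ✓, 2047: Mon, 2048: Tue, 2049: Thu, 2050: Fri, 2051: Sat, 2052: Sun ✓, 2053: Tue, 2054: Wed
Sundays: 2046, 2052.

2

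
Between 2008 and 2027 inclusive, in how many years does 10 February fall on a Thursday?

2

Day of week of February 10 in each year:
2008: Sun, 2009: Tue, 2010: Wed, 2011: Thu ✓, 2012: Fri, 2013: Sun, 2014: Mon, 2015: Tue, 2016: Wed, 2017: Fri, 2018: Sat, 2019: Sun, 2020: Mon, 2021: Wed, 2022: Thu ✓, 2023: Fri, 2024: Sat, 2025: Mon, 2026: Tue, 2027: Wed
Thursdays: 2011, 2022.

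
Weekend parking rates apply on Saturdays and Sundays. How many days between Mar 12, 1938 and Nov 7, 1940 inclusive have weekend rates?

278

Mar 12, 1938 is a Saturday.
From Mar 12, 1938 to Nov 7, 1940 is 972 days inclusive.
972 = 7 × 138 + 6, so there are 138 full weeks plus 6 extra days.
Each full week contributes 2 weekend days (Sat, Sun): 138 × 2 = 276.
The 6 extra days are Saturday, Sunday, Monday, Tuesday, Wednesday, Thursday — 2 of them qualify.
Total: 276 + 2 = 278.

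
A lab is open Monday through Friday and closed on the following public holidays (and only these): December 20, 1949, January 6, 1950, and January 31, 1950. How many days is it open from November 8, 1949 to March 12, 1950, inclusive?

November 8, 1949 is a Tuesday.
From November 8, 1949 to March 12, 1950 is 125 days inclusive.
125 = 7 × 17 + 6, so there are 17 full weeks plus 6 extra days.
Each full week contributes 5 weekdays (Mon–Fri): 17 × 5 = 85.
The 6 extra days are Tue, Wed, Thu, Fri, Sat, Sun — 4 of them qualify.
Total: 85 + 4 = 89.
Holidays: December 20, 1949 (Tue); January 6, 1950 (Fri); January 31, 1950 (Tue).
All 3 holidays fall on weekdays, so subtract 3.
Business days: 89 − 3 = 86.

86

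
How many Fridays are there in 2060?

Jan 1, 2060 is a Thursday.
From Jan 1, 2060 to Dec 31, 2060 is 366 days inclusive.
366 = 7 × 52 + 2, so there are 52 full weeks plus 2 extra days.
Each full week contributes one Friday: 52 so far.
The 2 extra days are Thu, Fri — 1 of them qualifies.
Total: 52 + 1 = 53.

53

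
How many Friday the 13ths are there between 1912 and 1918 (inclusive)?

12

Friday-the-13ths by year:
1912: Sep, Dec
1913: Jun
1914: Feb, Mar, Nov
1915: Aug
1916: Oct
1917: Apr, Jul
1918: Sep, Dec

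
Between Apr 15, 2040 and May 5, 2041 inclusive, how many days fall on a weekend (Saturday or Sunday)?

Apr 15, 2040 is a Sunday.
From Apr 15, 2040 to May 5, 2041 is 386 days inclusive.
386 = 7 × 55 + 1, so there are 55 full weeks plus 1 extra day.
Each full week contributes 2 weekend days (Sat, Sun): 55 × 2 = 110.
The 1 extra day is Sunday — 1 of them qualifies.
Total: 110 + 1 = 111.

111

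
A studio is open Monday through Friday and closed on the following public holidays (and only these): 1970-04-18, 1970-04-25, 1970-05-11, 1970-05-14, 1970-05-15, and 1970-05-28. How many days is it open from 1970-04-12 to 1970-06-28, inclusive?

51

1970-04-12 is a Sunday.
The range spans 78 days (inclusive of both endpoints).
78 = 7 × 11 + 1, so there are 11 full weeks plus 1 extra day.
Each full week contributes 5 weekdays (Mon–Fri): 11 × 5 = 55.
The 1 extra day is Sun — none qualify.
Total: 55 + 0 = 55.
Holidays: 1970-04-18 (Sat); 1970-04-25 (Sat); 1970-05-11 (Mon); 1970-05-14 (Thu); 1970-05-15 (Fri); 1970-05-28 (Thu).
4 of the 6 holidays fall on weekdays; the rest are weekends and were already excluded.
Business days: 55 − 4 = 51.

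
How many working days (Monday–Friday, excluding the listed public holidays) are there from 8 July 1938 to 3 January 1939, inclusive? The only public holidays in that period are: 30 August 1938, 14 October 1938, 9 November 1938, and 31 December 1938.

125

8 July 1938 is a Friday.
From 8 July 1938 to 3 January 1939 is 180 days inclusive.
180 = 7 × 25 + 5, so there are 25 full weeks plus 5 extra days.
Each full week contributes 5 weekdays (Mon–Fri): 25 × 5 = 125.
The 5 extra days are Friday, Saturday, Sunday, Monday, Tuesday — 3 of them qualify.
Total: 125 + 3 = 128.
Holidays: 30 August 1938 (Tue); 14 October 1938 (Fri); 9 November 1938 (Wed); 31 December 1938 (Sat).
3 of the 4 holidays fall on weekdays; the rest are weekends and were already excluded.
Business days: 128 − 3 = 125.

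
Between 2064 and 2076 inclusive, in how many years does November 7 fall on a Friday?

Day of week of November 7 in each year:
2064: Fri ✓, 2065: Sat, 2066: Sun, 2067: Mon, 2068: Wed, 2069: Thu, 2070: Fri ✓, 2071: Sat, 2072: Mon, 2073: Tue, 2074: Wed, 2075: Thu, 2076: Sat
Fridays: 2064, 2070.

2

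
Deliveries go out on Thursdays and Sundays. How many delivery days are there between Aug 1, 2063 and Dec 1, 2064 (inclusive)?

Aug 1, 2063 is a Wednesday.
From Aug 1, 2063 to Dec 1, 2064 is 489 days inclusive.
489 = 7 × 69 + 6, so there are 69 full weeks plus 6 extra days.
Each full week contributes 2 days from the set (Thu, Sun): 69 × 2 = 138.
The 6 extra days are Wednesday, Thursday, Friday, Saturday, Sunday, Monday — 2 of them qualify.
Total: 138 + 2 = 140.

140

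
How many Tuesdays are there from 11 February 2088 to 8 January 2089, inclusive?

11 February 2088 is a Wednesday.
That's 333 days from start to end, counting both.
333 = 7 × 47 + 4, so there are 47 full weeks plus 4 extra days.
Each full week contributes one Tuesday: 47 so far.
The 4 extra days are Wednesday, Thursday, Friday, Saturday — none qualify.
Total: 47 + 0 = 47.

47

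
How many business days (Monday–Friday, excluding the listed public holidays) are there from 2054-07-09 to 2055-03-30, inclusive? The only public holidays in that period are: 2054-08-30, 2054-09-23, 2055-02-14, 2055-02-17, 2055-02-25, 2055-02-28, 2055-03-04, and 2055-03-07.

2054-07-09 is a Thursday.
From 2054-07-09 to 2055-03-30 is 265 days inclusive.
265 = 7 × 37 + 6, so there are 37 full weeks plus 6 extra days.
Each full week contributes 5 weekdays (Mon–Fri): 37 × 5 = 185.
The 6 extra days are Thursday, Friday, Saturday, Sunday, Monday, Tuesday — 4 of them qualify.
Total: 185 + 4 = 189.
Holidays: 2054-08-30 (Sun); 2054-09-23 (Wed); 2055-02-14 (Sun); 2055-02-17 (Wed); 2055-02-25 (Thu); 2055-02-28 (Sun); 2055-03-04 (Thu); 2055-03-07 (Sun).
4 of the 8 holidays fall on weekdays; the rest are weekends and were already excluded.
Business days: 189 − 4 = 185.

185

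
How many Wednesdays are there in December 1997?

5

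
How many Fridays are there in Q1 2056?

1 January 2056 is a Saturday.
That's 91 days from start to end, counting both.
91 = 7 × 13, so the span is exactly 13 full weeks.
Each full week contributes one Friday: 13 so far.

13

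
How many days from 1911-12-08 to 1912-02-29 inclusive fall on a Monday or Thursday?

1911-12-08 is a Friday.
From 1911-12-08 to 1912-02-29 is 84 days inclusive.
84 = 7 × 12, so the span is exactly 12 full weeks.
Each full week contributes 2 days from the set (Mon, Thu): 12 × 2 = 24.

24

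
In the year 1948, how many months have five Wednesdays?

A month has five Wednesdays exactly when Wednesday falls within its first (length − 28) days.
Jan: 31 days, starts Thu → 5 of Thu, Fri, Sat
Feb: 29 days, starts Sun → 5 of Sun
Mar: 31 days, starts Mon → 5 of Mon, Tue, Wed ✓
Apr: 30 days, starts Thu → 5 of Thu, Fri
May: 31 days, starts Sat → 5 of Sat, Sun, Mon
Jun: 30 days, starts Tue → 5 of Tue, Wed ✓
Jul: 31 days, starts Thu → 5 of Thu, Fri, Sat
Aug: 31 days, starts Sun → 5 of Sun, Mon, Tue
Sep: 30 days, starts Wed → 5 of Wed, Thu ✓
Oct: 31 days, starts Fri → 5 of Fri, Sat, Sun
Nov: 30 days, starts Mon → 5 of Mon, Tue
Dec: 31 days, starts Wed → 5 of Wed, Thu, Fri ✓
Months with five Wednesdays: Mar, Jun, Sep, Dec.

4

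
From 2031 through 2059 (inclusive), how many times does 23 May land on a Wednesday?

Day of week of May 23 in each year:
2031: Fri, 2032: Sun, 2033: Mon, 2034: Tue, 2035: Wed ✓, 2036: Fri, 2037: Sat, 2038: Sun, 2039: Mon, 2040: Wed ✓, 2041: Thu, 2042: Fri, 2043: Sat, 2044: Mon, 2045: Tue, 2046: Wed ✓, 2047: Thu, 2048: Sat, 2049: Sun, 2050: Mon, 2051: Tue, 2052: Thu, 2053: Fri, 2054: Sat, 2055: Sun, 2056: Tue, 2057: Wed ✓, 2058: Thu, 2059: Fri
Wednesdays: 2035, 2040, 2046, 2057.

4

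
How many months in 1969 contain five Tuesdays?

A month has five Tuesdays exactly when Tuesday falls within its first (length − 28) days.
Jan: 31 days, starts Wed → 5 of Wed, Thu, Fri
Feb: 28 days, starts Sat → 5 of (none)
Mar: 31 days, starts Sat → 5 of Sat, Sun, Mon
Apr: 30 days, starts Tue → 5 of Tue, Wed ✓
May: 31 days, starts Thu → 5 of Thu, Fri, Sat
Jun: 30 days, starts Sun → 5 of Sun, Mon
Jul: 31 days, starts Tue → 5 of Tue, Wed, Thu ✓
Aug: 31 days, starts Fri → 5 of Fri, Sat, Sun
Sep: 30 days, starts Mon → 5 of Mon, Tue ✓
Oct: 31 days, starts Wed → 5 of Wed, Thu, Fri
Nov: 30 days, starts Sat → 5 of Sat, Sun
Dec: 31 days, starts Mon → 5 of Mon, Tue, Wed ✓
Months with five Tuesdays: Apr, Jul, Sep, Dec.

4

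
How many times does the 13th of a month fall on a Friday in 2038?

1

The 13th falls on a Friday when the month's 13th has weekday Fri.
Jan 13 is Wed; Feb 13 is Sat; Mar 13 is Sat; Apr 13 is Tue; May 13 is Thu; Jun 13 is Sun; Jul 13 is Tue; Aug 13 is Fri ✓; Sep 13 is Mon; Oct 13 is Wed; Nov 13 is Sat; Dec 13 is Mon.
Friday the 13ths: Aug.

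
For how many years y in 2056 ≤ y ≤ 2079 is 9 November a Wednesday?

4

Day of week of November 9 in each year:
2056: Thu, 2057: Fri, 2058: Sat, 2059: Sun, 2060: Tue, 2061: Wed ✓, 2062: Thu, 2063: Fri, 2064: Sun, 2065: Mon, 2066: Tue, 2067: Wed ✓, 2068: Fri, 2069: Sat, 2070: Sun, 2071: Mon, 2072: Wed ✓, 2073: Thu, 2074: Fri, 2075: Sat, 2076: Mon, 2077: Tue, 2078: Wed ✓, 2079: Thu
Wednesdays: 2061, 2067, 2072, 2078.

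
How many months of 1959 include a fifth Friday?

4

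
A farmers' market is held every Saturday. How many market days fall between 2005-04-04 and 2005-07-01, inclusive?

12

2005-04-04 is a Monday.
The range spans 89 days (inclusive of both endpoints).
89 = 7 × 12 + 5, so there are 12 full weeks plus 5 extra days.
Each full week contributes one Saturday: 12 so far.
The 5 extra days are Mon, Tue, Wed, Thu, Fri — none qualify.
Total: 12 + 0 = 12.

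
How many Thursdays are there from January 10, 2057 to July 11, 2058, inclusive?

January 10, 2057 is a Wednesday.
That's 548 days from start to end, counting both.
548 = 7 × 78 + 2, so there are 78 full weeks plus 2 extra days.
Each full week contributes one Thursday: 78 so far.
The 2 extra days are Wednesday, Thursday — 1 of them qualifies.
Total: 78 + 1 = 79.

79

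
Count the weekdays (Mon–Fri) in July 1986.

1986-07-01 is a Tuesday.
That's 31 days from start to end, counting both.
31 = 7 × 4 + 3, so there are 4 full weeks plus 3 extra days.
Each full week contributes 5 weekdays (Mon–Fri): 4 × 5 = 20.
The 3 extra days are Tue, Wed, Thu — 3 of them qualify.
Total: 20 + 3 = 23.

23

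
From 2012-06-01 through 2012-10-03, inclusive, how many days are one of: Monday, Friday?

36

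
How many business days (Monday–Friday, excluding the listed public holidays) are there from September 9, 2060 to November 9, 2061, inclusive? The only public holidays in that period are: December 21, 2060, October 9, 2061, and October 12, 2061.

September 9, 2060 is a Thursday.
That's 427 days from start to end, counting both.
427 = 7 × 61, so the span is exactly 61 full weeks.
Each full week contributes 5 weekdays (Mon–Fri): 61 × 5 = 305.
Holidays: December 21, 2060 (Tue); October 9, 2061 (Sun); October 12, 2061 (Wed).
2 of the 3 holidays fall on weekdays; the rest are weekends and were already excluded.
Business days: 305 − 2 = 303.

303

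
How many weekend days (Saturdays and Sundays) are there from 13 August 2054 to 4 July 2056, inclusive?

13 August 2054 is a Thursday.
That's 692 days from start to end, counting both.
692 = 7 × 98 + 6, so there are 98 full weeks plus 6 extra days.
Each full week contributes 2 weekend days (Sat, Sun): 98 × 2 = 196.
The 6 extra days are Thu, Fri, Sat, Sun, Mon, Tue — 2 of them qualify.
Total: 196 + 2 = 198.

198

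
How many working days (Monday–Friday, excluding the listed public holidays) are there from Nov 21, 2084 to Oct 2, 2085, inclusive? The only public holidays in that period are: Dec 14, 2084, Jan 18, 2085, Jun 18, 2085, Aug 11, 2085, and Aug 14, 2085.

222

Nov 21, 2084 is a Tuesday.
The range spans 316 days (inclusive of both endpoints).
316 = 7 × 45 + 1, so there are 45 full weeks plus 1 extra day.
Each full week contributes 5 weekdays (Mon–Fri): 45 × 5 = 225.
The 1 extra day is Tue — 1 of them qualifies.
Total: 225 + 1 = 226.
Holidays: Dec 14, 2084 (Thu); Jan 18, 2085 (Thu); Jun 18, 2085 (Mon); Aug 11, 2085 (Sat); Aug 14, 2085 (Tue).
4 of the 5 holidays fall on weekdays; the rest are weekends and were already excluded.
Business days: 226 − 4 = 222.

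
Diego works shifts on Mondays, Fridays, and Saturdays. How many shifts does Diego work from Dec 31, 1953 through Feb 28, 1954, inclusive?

Dec 31, 1953 is a Thursday.
That's 60 days from start to end, counting both.
60 = 7 × 8 + 4, so there are 8 full weeks plus 4 extra days.
Each full week contributes 3 days from the set (Mon, Fri, Sat): 8 × 3 = 24.
The 4 extra days are Thu, Fri, Sat, Sun — 2 of them qualify.
Total: 24 + 2 = 26.

26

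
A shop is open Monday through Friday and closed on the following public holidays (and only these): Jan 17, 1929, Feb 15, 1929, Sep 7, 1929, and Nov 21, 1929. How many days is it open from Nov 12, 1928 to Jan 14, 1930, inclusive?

Nov 12, 1928 is a Monday.
The range spans 429 days (inclusive of both endpoints).
429 = 7 × 61 + 2, so there are 61 full weeks plus 2 extra days.
Each full week contributes 5 weekdays (Mon–Fri): 61 × 5 = 305.
The 2 extra days are Mon, Tue — 2 of them qualify.
Total: 305 + 2 = 307.
Holidays: Jan 17, 1929 (Thu); Feb 15, 1929 (Fri); Sep 7, 1929 (Sat); Nov 21, 1929 (Thu).
3 of the 4 holidays fall on weekdays; the rest are weekends and were already excluded.
Business days: 307 − 3 = 304.

304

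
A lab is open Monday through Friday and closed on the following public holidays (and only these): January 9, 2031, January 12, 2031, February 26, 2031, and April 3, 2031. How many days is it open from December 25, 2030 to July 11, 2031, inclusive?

140 working days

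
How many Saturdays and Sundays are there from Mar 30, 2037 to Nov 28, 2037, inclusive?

69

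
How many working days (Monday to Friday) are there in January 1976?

Jan 1, 1976 is a Thursday.
From Jan 1, 1976 to Jan 31, 1976 is 31 days inclusive.
31 = 7 × 4 + 3, so there are 4 full weeks plus 3 extra days.
Each full week contributes 5 weekdays (Mon–Fri): 4 × 5 = 20.
The 3 extra days are Thursday, Friday, Saturday — 2 of them qualify.
Total: 20 + 2 = 22.

22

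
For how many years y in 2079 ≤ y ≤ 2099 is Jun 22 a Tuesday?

Day of week of June 22 in each year:
2079: Thu, 2080: Sat, 2081: Sun, 2082: Mon, 2083: Tue ✓, 2084: Thu, 2085: Fri, 2086: Sat, 2087: Sun, 2088: Tue ✓, 2089: Wed, 2090: Thu, 2091: Fri, 2092: Sun, 2093: Mon, 2094: Tue ✓, 2095: Wed, 2096: Fri, 2097: Sat, 2098: Sun, 2099: Mon
Tuesdays: 2083, 2088, 2094.

3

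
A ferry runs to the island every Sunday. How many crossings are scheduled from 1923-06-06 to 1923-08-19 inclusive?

11

1923-06-06 is a Wednesday.
From 1923-06-06 to 1923-08-19 is 75 days inclusive.
75 = 7 × 10 + 5, so there are 10 full weeks plus 5 extra days.
Each full week contributes one Sunday: 10 so far.
The 5 extra days are Wednesday, Thursday, Friday, Saturday, Sunday — 1 of them qualifies.
Total: 10 + 1 = 11.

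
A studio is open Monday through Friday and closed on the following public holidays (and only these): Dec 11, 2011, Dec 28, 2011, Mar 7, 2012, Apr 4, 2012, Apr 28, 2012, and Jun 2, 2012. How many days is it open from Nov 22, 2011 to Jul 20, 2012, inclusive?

Nov 22, 2011 is a Tuesday.
From Nov 22, 2011 to Jul 20, 2012 is 242 days inclusive.
242 = 7 × 34 + 4, so there are 34 full weeks plus 4 extra days.
Each full week contributes 5 weekdays (Mon–Fri): 34 × 5 = 170.
The 4 extra days are Tue, Wed, Thu, Fri — 4 of them qualify.
Total: 170 + 4 = 174.
Holidays: Dec 11, 2011 (Sun); Dec 28, 2011 (Wed); Mar 7, 2012 (Wed); Apr 4, 2012 (Wed); Apr 28, 2012 (Sat); Jun 2, 2012 (Sat).
3 of the 6 holidays fall on weekdays; the rest are weekends and were already excluded.
Business days: 174 − 3 = 171.

171 business days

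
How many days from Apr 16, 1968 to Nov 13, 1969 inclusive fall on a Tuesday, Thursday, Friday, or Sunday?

Apr 16, 1968 is a Tuesday.
From Apr 16, 1968 to Nov 13, 1969 is 577 days inclusive.
577 = 7 × 82 + 3, so there are 82 full weeks plus 3 extra days.
Each full week contributes 4 days from the set (Tue, Thu, Fri, Sun): 82 × 4 = 328.
The 3 extra days are Tue, Wed, Thu — 2 of them qualify.
Total: 328 + 2 = 330.

330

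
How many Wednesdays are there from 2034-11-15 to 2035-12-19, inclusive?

2034-11-15 is a Wednesday.
The range spans 400 days (inclusive of both endpoints).
400 = 7 × 57 + 1, so there are 57 full weeks plus 1 extra day.
Each full week contributes one Wednesday: 57 so far.
The 1 extra day is Wednesday — 1 of them qualifies.
Total: 57 + 1 = 58.

58 Wednesdays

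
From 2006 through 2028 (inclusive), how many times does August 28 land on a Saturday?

Day of week of August 28 in each year:
2006: Mon, 2007: Tue, 2008: Thu, 2009: Fri, 2010: Sat ✓, 2011: Sun, 2012: Tue, 2013: Wed, 2014: Thu, 2015: Fri, 2016: Sun, 2017: Mon, 2018: Tue, 2019: Wed, 2020: Fri, 2021: Sat ✓, 2022: Sun, 2023: Mon, 2024: Wed, 2025: Thu, 2026: Fri, 2027: Sat ✓, 2028: Mon
Saturdays: 2010, 2021, 2027.

3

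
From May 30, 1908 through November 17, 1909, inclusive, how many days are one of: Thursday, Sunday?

153

May 30, 1908 is a Saturday.
The range spans 537 days (inclusive of both endpoints).
537 = 7 × 76 + 5, so there are 76 full weeks plus 5 extra days.
Each full week contributes 2 days from the set (Thu, Sun): 76 × 2 = 152.
The 5 extra days are Saturday, Sunday, Monday, Tuesday, Wednesday — 1 of them qualifies.
Total: 152 + 1 = 153.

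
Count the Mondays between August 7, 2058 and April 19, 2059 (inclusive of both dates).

36

August 7, 2058 is a Wednesday.
From August 7, 2058 to April 19, 2059 is 256 days inclusive.
256 = 7 × 36 + 4, so there are 36 full weeks plus 4 extra days.
Each full week contributes one Monday: 36 so far.
The 4 extra days are Wed, Thu, Fri, Sat — none qualify.
Total: 36 + 0 = 36.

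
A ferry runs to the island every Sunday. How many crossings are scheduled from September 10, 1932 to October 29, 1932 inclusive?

September 10, 1932 is a Saturday.
That's 50 days from start to end, counting both.
50 = 7 × 7 + 1, so there are 7 full weeks plus 1 extra day.
Each full week contributes one Sunday: 7 so far.
The 1 extra day is Saturday — none qualify.
Total: 7 + 0 = 7.

7 Sundays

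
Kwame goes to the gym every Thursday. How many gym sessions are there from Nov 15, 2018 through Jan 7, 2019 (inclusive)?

8 Thursdays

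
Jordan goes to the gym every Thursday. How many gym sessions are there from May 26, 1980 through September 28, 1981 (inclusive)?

May 26, 1980 is a Monday.
The range spans 491 days (inclusive of both endpoints).
491 = 7 × 70 + 1, so there are 70 full weeks plus 1 extra day.
Each full week contributes one Thursday: 70 so far.
The 1 extra day is Monday — none qualify.
Total: 70 + 0 = 70.

70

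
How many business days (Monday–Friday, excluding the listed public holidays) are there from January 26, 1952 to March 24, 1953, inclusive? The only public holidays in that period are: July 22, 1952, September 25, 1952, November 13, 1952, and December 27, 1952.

January 26, 1952 is a Saturday.
From January 26, 1952 to March 24, 1953 is 424 days inclusive.
424 = 7 × 60 + 4, so there are 60 full weeks plus 4 extra days.
Each full week contributes 5 weekdays (Mon–Fri): 60 × 5 = 300.
The 4 extra days are Sat, Sun, Mon, Tue — 2 of them qualify.
Total: 300 + 2 = 302.
Holidays: July 22, 1952 (Tue); September 25, 1952 (Thu); November 13, 1952 (Thu); December 27, 1952 (Sat).
3 of the 4 holidays fall on weekdays; the rest are weekends and were already excluded.
Business days: 302 − 3 = 299.

299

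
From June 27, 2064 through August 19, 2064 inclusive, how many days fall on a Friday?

June 27, 2064 is a Friday.
From June 27, 2064 to August 19, 2064 is 54 days inclusive.
54 = 7 × 7 + 5, so there are 7 full weeks plus 5 extra days.
Each full week contributes one Friday: 7 so far.
The 5 extra days are Fri, Sat, Sun, Mon, Tue — 1 of them qualifies.
Total: 7 + 1 = 8.

8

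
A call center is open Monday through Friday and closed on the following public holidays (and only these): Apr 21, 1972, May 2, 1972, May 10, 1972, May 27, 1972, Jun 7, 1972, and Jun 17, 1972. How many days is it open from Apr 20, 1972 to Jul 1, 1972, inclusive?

48 business days

Apr 20, 1972 is a Thursday.
That's 73 days from start to end, counting both.
73 = 7 × 10 + 3, so there are 10 full weeks plus 3 extra days.
Each full week contributes 5 weekdays (Mon–Fri): 10 × 5 = 50.
The 3 extra days are Thursday, Friday, Saturday — 2 of them qualify.
Total: 50 + 2 = 52.
Holidays: Apr 21, 1972 (Fri); May 2, 1972 (Tue); May 10, 1972 (Wed); May 27, 1972 (Sat); Jun 7, 1972 (Wed); Jun 17, 1972 (Sat).
4 of the 6 holidays fall on weekdays; the rest are weekends and were already excluded.
Business days: 52 − 4 = 48.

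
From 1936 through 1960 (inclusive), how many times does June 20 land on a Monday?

4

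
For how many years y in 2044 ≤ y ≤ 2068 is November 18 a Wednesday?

3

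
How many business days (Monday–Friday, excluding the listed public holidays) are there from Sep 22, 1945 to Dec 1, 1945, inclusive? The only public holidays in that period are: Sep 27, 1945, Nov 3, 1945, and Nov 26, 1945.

48

Sep 22, 1945 is a Saturday.
From Sep 22, 1945 to Dec 1, 1945 is 71 days inclusive.
71 = 7 × 10 + 1, so there are 10 full weeks plus 1 extra day.
Each full week contributes 5 weekdays (Mon–Fri): 10 × 5 = 50.
The 1 extra day is Saturday — none qualify.
Total: 50 + 0 = 50.
Holidays: Sep 27, 1945 (Thu); Nov 3, 1945 (Sat); Nov 26, 1945 (Mon).
2 of the 3 holidays fall on weekdays; the rest are weekends and were already excluded.
Business days: 50 − 2 = 48.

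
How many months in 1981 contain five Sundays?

A month has five Sundays exactly when Sunday falls within its first (length − 28) days.
Jan: 31 days, starts Thu → 5 of Thu, Fri, Sat
Feb: 28 days, starts Sun → 5 of (none)
Mar: 31 days, starts Sun → 5 of Sun, Mon, Tue ✓
Apr: 30 days, starts Wed → 5 of Wed, Thu
May: 31 days, starts Fri → 5 of Fri, Sat, Sun ✓
Jun: 30 days, starts Mon → 5 of Mon, Tue
Jul: 31 days, starts Wed → 5 of Wed, Thu, Fri
Aug: 31 days, starts Sat → 5 of Sat, Sun, Mon ✓
Sep: 30 days, starts Tue → 5 of Tue, Wed
Oct: 31 days, starts Thu → 5 of Thu, Fri, Sat
Nov: 30 days, starts Sun → 5 of Sun, Mon ✓
Dec: 31 days, starts Tue → 5 of Tue, Wed, Thu
Months with five Sundays: Mar, May, Aug, Nov.

4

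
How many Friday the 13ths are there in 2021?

1

The 13th falls on a Friday when the month's 13th has weekday Fri.
Jan 13 is Wed; Feb 13 is Sat; Mar 13 is Sat; Apr 13 is Tue; May 13 is Thu; Jun 13 is Sun; Jul 13 is Tue; Aug 13 is Fri ✓; Sep 13 is Mon; Oct 13 is Wed; Nov 13 is Sat; Dec 13 is Mon.
Friday the 13ths: Aug.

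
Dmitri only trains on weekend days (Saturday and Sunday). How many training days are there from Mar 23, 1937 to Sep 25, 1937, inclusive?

Mar 23, 1937 is a Tuesday.
The range spans 187 days (inclusive of both endpoints).
187 = 7 × 26 + 5, so there are 26 full weeks plus 5 extra days.
Each full week contributes 2 weekend days (Sat, Sun): 26 × 2 = 52.
The 5 extra days are Tuesday, Wednesday, Thursday, Friday, Saturday — 1 of them qualifies.
Total: 52 + 1 = 53.

53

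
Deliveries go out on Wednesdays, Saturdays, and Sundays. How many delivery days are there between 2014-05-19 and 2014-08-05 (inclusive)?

33

2014-05-19 is a Monday.
From 2014-05-19 to 2014-08-05 is 79 days inclusive.
79 = 7 × 11 + 2, so there are 11 full weeks plus 2 extra days.
Each full week contributes 3 days from the set (Wed, Sat, Sun): 11 × 3 = 33.
The 2 extra days are Mon, Tue — none qualify.
Total: 33 + 0 = 33.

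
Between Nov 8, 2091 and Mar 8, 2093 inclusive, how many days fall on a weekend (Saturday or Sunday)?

140

Nov 8, 2091 is a Thursday.
The range spans 487 days (inclusive of both endpoints).
487 = 7 × 69 + 4, so there are 69 full weeks plus 4 extra days.
Each full week contributes 2 weekend days (Sat, Sun): 69 × 2 = 138.
The 4 extra days are Thursday, Friday, Saturday, Sunday — 2 of them qualify.
Total: 138 + 2 = 140.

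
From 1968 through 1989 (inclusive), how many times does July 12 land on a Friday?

Day of week of July 12 in each year:
1968: Fri ✓, 1969: Sat, 1970: Sun, 1971: Mon, 1972: Wed, 1973: Thu, 1974: Fri ✓, 1975: Sat, 1976: Mon, 1977: Tue, 1978: Wed, 1979: Thu, 1980: Sat, 1981: Sun, 1982: Mon, 1983: Tue, 1984: Thu, 1985: Fri ✓, 1986: Sat, 1987: Sun, 1988: Tue, 1989: Wed
Fridays: 1968, 1974, 1985.

3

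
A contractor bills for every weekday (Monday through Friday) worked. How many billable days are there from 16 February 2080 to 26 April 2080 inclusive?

51

16 February 2080 is a Friday.
The range spans 71 days (inclusive of both endpoints).
71 = 7 × 10 + 1, so there are 10 full weeks plus 1 extra day.
Each full week contributes 5 weekdays (Mon–Fri): 10 × 5 = 50.
The 1 extra day is Fri — 1 of them qualifies.
Total: 50 + 1 = 51.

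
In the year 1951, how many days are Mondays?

January 1, 1951 is a Monday.
That's 365 days from start to end, counting both.
365 = 7 × 52 + 1, so there are 52 full weeks plus 1 extra day.
Each full week contributes one Monday: 52 so far.
The 1 extra day is Mon — 1 of them qualifies.
Total: 52 + 1 = 53.

53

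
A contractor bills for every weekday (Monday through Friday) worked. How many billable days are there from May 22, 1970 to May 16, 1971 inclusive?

256 weekdays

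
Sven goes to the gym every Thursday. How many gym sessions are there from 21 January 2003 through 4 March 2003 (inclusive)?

21 January 2003 is a Tuesday.
The range spans 43 days (inclusive of both endpoints).
43 = 7 × 6 + 1, so there are 6 full weeks plus 1 extra day.
Each full week contributes one Thursday: 6 so far.
The 1 extra day is Tue — none qualify.
Total: 6 + 0 = 6.

6 Thursdays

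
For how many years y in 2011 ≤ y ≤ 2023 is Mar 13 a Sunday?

3

Day of week of March 13 in each year:
2011: Sun ✓, 2012: Tue, 2013: Wed, 2014: Thu, 2015: Fri, 2016: Sun ✓, 2017: Mon, 2018: Tue, 2019: Wed, 2020: Fri, 2021: Sat, 2022: Sun ✓, 2023: Mon
Sundays: 2011, 2016, 2022.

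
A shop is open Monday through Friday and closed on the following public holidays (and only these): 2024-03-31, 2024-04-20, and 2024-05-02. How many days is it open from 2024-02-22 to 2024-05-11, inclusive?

2024-02-22 is a Thursday.
The range spans 80 days (inclusive of both endpoints).
80 = 7 × 11 + 3, so there are 11 full weeks plus 3 extra days.
Each full week contributes 5 weekdays (Mon–Fri): 11 × 5 = 55.
The 3 extra days are Thursday, Friday, Saturday — 2 of them qualify.
Total: 55 + 2 = 57.
Holidays: 2024-03-31 (Sun); 2024-04-20 (Sat); 2024-05-02 (Thu).
1 of the 3 holidays fall on weekdays; the rest are weekends and were already excluded.
Business days: 57 − 1 = 56.

56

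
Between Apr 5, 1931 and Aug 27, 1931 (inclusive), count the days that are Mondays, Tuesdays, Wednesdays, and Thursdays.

84

Apr 5, 1931 is a Sunday.
The range spans 145 days (inclusive of both endpoints).
145 = 7 × 20 + 5, so there are 20 full weeks plus 5 extra days.
Each full week contributes 4 days from the set (Mon, Tue, Wed, Thu): 20 × 4 = 80.
The 5 extra days are Sun, Mon, Tue, Wed, Thu — 4 of them qualify.
Total: 80 + 4 = 84.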